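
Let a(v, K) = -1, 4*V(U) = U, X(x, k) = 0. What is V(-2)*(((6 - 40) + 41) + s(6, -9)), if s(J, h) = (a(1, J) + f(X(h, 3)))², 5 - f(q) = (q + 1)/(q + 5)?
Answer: -268/25 ≈ -10.720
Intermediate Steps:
V(U) = U/4
f(q) = 5 - (1 + q)/(5 + q) (f(q) = 5 - (q + 1)/(q + 5) = 5 - (1 + q)/(5 + q))
s(J, h) = 361/25 (s(J, h) = (-1 + 4*(6 + 0)/(5 + 0))² = (-1 + 4*6/5)² = (-1 + 4*(⅕)*6)² = (-1 + 24/5)² = (19/5)² = 361/25)
V(-2)*(((6 - 40) + 41) + s(6, -9)) = ((¼)*(-2))*(((6 - 40) + 41) + 361/25) = -((-34 + 41) + 361/25)/2 = -(7 + 361/25)/2 = -½*536/25 = -268/25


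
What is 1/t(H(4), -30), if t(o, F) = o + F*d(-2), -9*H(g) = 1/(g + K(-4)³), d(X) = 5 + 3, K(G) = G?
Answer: -540/129599 ≈ -0.0041667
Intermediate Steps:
d(X) = 8
H(g) = -1/(9*(-64 + g)) (H(g) = -1/(9*(g + (-4)³)) = -1/(9*(g - 64)) = -1/(9*(-64 + g)))
t(o, F) = o + 8*F (t(o, F) = o + F*8 = o + 8*F)
1/t(H(4), -30) = 1/(-1/(-576 + 9*4) + 8*(-30)) = 1/(-1/(-576 + 36) - 240) = 1/(-1/(-540) - 240) = 1/(-1*(-1/540) - 240) = 1/(1/540 - 240) = 1/(-129599/540) = -540/129599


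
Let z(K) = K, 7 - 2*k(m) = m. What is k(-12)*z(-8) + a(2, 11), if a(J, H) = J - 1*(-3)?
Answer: -71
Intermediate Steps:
k(m) = 7/2 - m/2
a(J, H) = 3 + J (a(J, H) = J + 3 = 3 + J)
k(-12)*z(-8) + a(2, 11) = (7/2 - ½*(-12))*(-8) + (3 + 2) = (7/2 + 6)*(-8) + 5 = (19/2)*(-8) + 5 = -76 + 5 = -71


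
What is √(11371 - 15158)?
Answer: I*√3787 ≈ 61.539*I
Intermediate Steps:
√(11371 - 15158) = √(-3787) = I*√3787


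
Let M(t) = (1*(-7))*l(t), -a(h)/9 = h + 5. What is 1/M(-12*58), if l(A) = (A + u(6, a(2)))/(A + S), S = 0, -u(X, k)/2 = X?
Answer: -58/413 ≈ -0.14044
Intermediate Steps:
a(h) = -45 - 9*h (a(h) = -9*(h + 5) = -9*(5 + h) = -45 - 9*h)
u(X, k) = -2*X
l(A) = (-12 + A)/A (l(A) = (A - 2*6)/(A + 0) = (A - 12)/A = (-12 + A)/A)
M(t) = -7*(-12 + t)/t (M(t) = (1*(-7))*((-12 + t)/t) = -7*(-12 + t)/t)
1/M(-12*58) = 1/(-7 + 84/((-12*58))) = 1/(-7 + 84/(-696)) = 1/(-7 + 84*(-1/696)) = 1/(-7 - 7/58) = 1/(-413/58) = -58/413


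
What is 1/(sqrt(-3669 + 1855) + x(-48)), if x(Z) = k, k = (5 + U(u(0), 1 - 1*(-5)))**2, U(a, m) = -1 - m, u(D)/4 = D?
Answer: 2/915 - I*sqrt(1814)/1830 ≈ 0.0021858 - 0.023274*I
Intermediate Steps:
u(D) = 4*D
k = 4 (k = (5 + (-1 - (1 - 1*(-5))))**2 = (5 + (-1 - (1 + 5)))**2 = (5 + (-1 - 1*6))**2 = (5 + (-1 - 6))**2 = (5 - 7)**2 = (-2)**2 = 4)
x(Z) = 4
1/(sqrt(-3669 + 1855) + x(-48)) = 1/(sqrt(-3669 + 1855) + 4) = 1/(sqrt(-1814) + 4) = 1/(I*sqrt(1814) + 4) = 1/(4 + I*sqrt(1814))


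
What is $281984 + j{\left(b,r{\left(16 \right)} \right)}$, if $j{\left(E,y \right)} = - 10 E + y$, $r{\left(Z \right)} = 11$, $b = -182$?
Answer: $283815$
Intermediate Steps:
$j{\left(E,y \right)} = y - 10 E$
$281984 + j{\left(b,r{\left(16 \right)} \right)} = 281984 + \left(11 - -1820\right) = 281984 + \left(11 + 1820\right) = 281984 + 1831 = 283815$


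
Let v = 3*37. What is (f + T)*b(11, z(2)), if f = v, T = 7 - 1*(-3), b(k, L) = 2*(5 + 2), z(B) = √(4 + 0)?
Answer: 1694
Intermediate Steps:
z(B) = 2 (z(B) = √4 = 2)
b(k, L) = 14 (b(k, L) = 2*7 = 14)
v = 111
T = 10 (T = 7 + 3 = 10)
f = 111
(f + T)*b(11, z(2)) = (111 + 10)*14 = 121*14 = 1694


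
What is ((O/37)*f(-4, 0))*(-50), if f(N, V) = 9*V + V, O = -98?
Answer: 0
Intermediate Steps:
f(N, V) = 10*V
((O/37)*f(-4, 0))*(-50) = ((-98/37)*(10*0))*(-50) = (-98*1/37*0)*(-50) = -98/37*0*(-50) = 0*(-50) = 0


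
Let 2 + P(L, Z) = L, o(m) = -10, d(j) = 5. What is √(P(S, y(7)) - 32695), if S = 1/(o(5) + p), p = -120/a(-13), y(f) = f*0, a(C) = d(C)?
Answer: I*√37797766/34 ≈ 180.82*I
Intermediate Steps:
a(C) = 5
y(f) = 0
p = -24 (p = -120/5 = -120*⅕ = -24)
S = -1/34 (S = 1/(-10 - 24) = 1/(-34) = -1/34 ≈ -0.029412)
P(L, Z) = -2 + L
√(P(S, y(7)) - 32695) = √((-2 - 1/34) - 32695) = √(-69/34 - 32695) = √(-1111699/34) = I*√37797766/34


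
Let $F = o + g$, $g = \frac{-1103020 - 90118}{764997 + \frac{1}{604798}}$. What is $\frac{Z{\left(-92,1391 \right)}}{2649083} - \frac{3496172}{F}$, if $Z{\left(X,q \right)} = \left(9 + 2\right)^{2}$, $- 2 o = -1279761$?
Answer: $- \frac{8570078488279610515795905}{1568532264868365257038357} \approx -5.4638$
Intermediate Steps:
$o = \frac{1279761}{2}$ ($o = \left(- \frac{1}{2}\right) \left(-1279761\right) = \frac{1279761}{2} \approx 6.3988 \cdot 10^{5}$)
$g = - \frac{721607476124}{462668655607}$ ($g = - \frac{1193138}{764997 + \frac{1}{604798}} = - \frac{1193138}{\frac{462668655607}{604798}} = \left(-1193138\right) \frac{604798}{462668655607} = - \frac{721607476124}{462668655607} \approx -1.5597$)
$Z{\left(X,q \right)} = 121$ ($Z{\left(X,q \right)} = 11^{2} = 121$)
$F = \frac{592103858153317679}{925337311214}$ ($F = \frac{1279761}{2} - \frac{721607476124}{462668655607} = \frac{592103858153317679}{925337311214} \approx 6.3988 \cdot 10^{5}$)
$\frac{Z{\left(-92,1391 \right)}}{2649083} - \frac{3496172}{F} = \frac{121}{2649083} - \frac{3496172}{\frac{592103858153317679}{925337311214}} = 121 \cdot \frac{1}{2649083} - \frac{3235138398021672808}{592103858153317679} = \frac{121}{2649083} - \frac{3235138398021672808}{592103858153317679} = - \frac{8570078488279610515795905}{1568532264868365257038357}$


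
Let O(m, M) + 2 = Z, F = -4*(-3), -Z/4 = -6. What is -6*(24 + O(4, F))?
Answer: -276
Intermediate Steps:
Z = 24 (Z = -4*(-6) = 24)
F = 12
O(m, M) = 22 (O(m, M) = -2 + 24 = 22)
-6*(24 + O(4, F)) = -6*(24 + 22) = -6*46 = -276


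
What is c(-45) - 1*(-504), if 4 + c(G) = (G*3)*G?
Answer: 6575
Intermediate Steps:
c(G) = -4 + 3*G**2 (c(G) = -4 + (G*3)*G = -4 + (3*G)*G = -4 + 3*G**2)
c(-45) - 1*(-504) = (-4 + 3*(-45)**2) - 1*(-504) = (-4 + 3*2025) + 504 = (-4 + 6075) + 504 = 6071 + 504 = 6575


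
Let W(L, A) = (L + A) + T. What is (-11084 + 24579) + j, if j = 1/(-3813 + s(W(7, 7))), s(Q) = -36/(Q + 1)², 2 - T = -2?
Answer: 18576258494/1376529 ≈ 13495.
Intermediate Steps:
T = 4 (T = 2 - 1*(-2) = 2 + 2 = 4)
W(L, A) = 4 + A + L (W(L, A) = (L + A) + 4 = (A + L) + 4 = 4 + A + L)
s(Q) = -36/(1 + Q)²
j = -361/1376529 (j = 1/(-3813 - 36/(1 + (4 + 7 + 7))²) = 1/(-3813 - 36/(1 + 18)²) = 1/(-3813 - 36/19²) = 1/(-3813 - 36*1/361) = 1/(-3813 - 36/361) = 1/(-1376529/361) = -361/1376529 ≈ -0.00026225)
(-11084 + 24579) + j = (-11084 + 24579) - 361/1376529 = 13495 - 361/1376529 = 18576258494/1376529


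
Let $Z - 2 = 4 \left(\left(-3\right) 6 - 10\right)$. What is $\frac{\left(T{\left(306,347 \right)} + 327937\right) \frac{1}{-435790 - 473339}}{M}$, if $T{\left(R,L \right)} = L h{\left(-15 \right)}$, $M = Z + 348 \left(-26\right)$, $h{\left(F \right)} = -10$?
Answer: $\frac{24959}{640446414} \approx 3.8971 \cdot 10^{-5}$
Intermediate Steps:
$Z = -110$ ($Z = 2 + 4 \left(\left(-3\right) 6 - 10\right) = 2 + 4 \left(-18 - 10\right) = 2 + 4 \left(-28\right) = 2 - 112 = -110$)
$M = -9158$ ($M = -110 + 348 \left(-26\right) = -110 - 9048 = -9158$)
$T{\left(R,L \right)} = - 10 L$ ($T{\left(R,L \right)} = L \left(-10\right) = - 10 L$)
$\frac{\left(T{\left(306,347 \right)} + 327937\right) \frac{1}{-435790 - 473339}}{M} = \frac{\left(\left(-10\right) 347 + 327937\right) \frac{1}{-435790 - 473339}}{-9158} = \frac{-3470 + 327937}{-909129} \left(- \frac{1}{9158}\right) = 324467 \left(- \frac{1}{909129}\right) \left(- \frac{1}{9158}\right) = \left(- \frac{24959}{69933}\right) \left(- \frac{1}{9158}\right) = \frac{24959}{640446414}$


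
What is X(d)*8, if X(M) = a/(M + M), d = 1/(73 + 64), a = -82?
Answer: -44936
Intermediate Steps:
d = 1/137 ≈ 0.0072993
X(M) = -41/M (X(M) = -82/(M + M) = -82*1/(2*M) = -41/M)
X(d)*8 = -41/1/137*8 = -41*137*8 = -5617*8 = -44936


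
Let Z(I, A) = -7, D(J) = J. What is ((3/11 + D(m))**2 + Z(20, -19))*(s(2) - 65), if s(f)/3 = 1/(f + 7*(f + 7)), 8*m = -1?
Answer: 114076329/251680 ≈ 453.26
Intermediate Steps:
m = -1/8 (m = (1/8)*(-1) = -1/8 ≈ -0.12500)
s(f) = 3/(49 + 8*f) (s(f) = 3/(f + 7*(f + 7)) = 3/(f + 7*(7 + f)) = 3/(f + (49 + 7*f)) = 3/(49 + 8*f))
((3/11 + D(m))**2 + Z(20, -19))*(s(2) - 65) = ((3/11 - 1/8)**2 - 7)*(3/(49 + 8*2) - 65) = ((3*(1/11) - 1/8)**2 - 7)*(3/(49 + 16) - 65) = ((3/11 - 1/8)**2 - 7)*(3/65 - 65) = ((13/88)**2 - 7)*(3*(1/65) - 65) = (169/7744 - 7)*(3/65 - 65) = -54039/7744*(-4222/65) = 114076329/251680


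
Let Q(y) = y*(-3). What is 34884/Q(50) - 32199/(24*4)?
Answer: -454373/800 ≈ -567.97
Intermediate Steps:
Q(y) = -3*y
34884/Q(50) - 32199/(24*4) = 34884/((-3*50)) - 32199/(24*4) = 34884/(-150) - 32199/96 = 34884*(-1/150) - 32199*1/96 = -5814/25 - 10733/32 = -454373/800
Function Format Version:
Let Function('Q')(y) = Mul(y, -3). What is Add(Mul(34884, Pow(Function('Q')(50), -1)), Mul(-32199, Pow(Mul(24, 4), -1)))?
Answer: Rational(-454373, 800) ≈ -567.97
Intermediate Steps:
Function('Q')(y) = Mul(-3, y)
Add(Mul(34884, Pow(Function('Q')(50), -1)), Mul(-32199, Pow(Mul(24, 4), -1))) = Add(Mul(34884, Pow(Mul(-3, 50), -1)), Mul(-32199, Pow(Mul(24, 4), -1))) = Add(Mul(34884, Pow(-150, -1)), Mul(-32199, Pow(96, -1))) = Add(Mul(34884, Rational(-1, 150)), Mul(-32199, Rational(1, 96))) = Add(Rational(-5814, 25), Rational(-10733, 32)) = Rational(-454373, 800)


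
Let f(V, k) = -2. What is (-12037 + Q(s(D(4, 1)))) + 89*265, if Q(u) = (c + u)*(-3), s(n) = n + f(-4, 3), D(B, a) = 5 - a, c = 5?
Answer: 11527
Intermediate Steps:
s(n) = -2 + n (s(n) = n - 2 = -2 + n)
Q(u) = -15 - 3*u (Q(u) = (5 + u)*(-3) = -15 - 3*u)
(-12037 + Q(s(D(4, 1)))) + 89*265 = (-12037 + (-15 - 3*(-2 + (5 - 1*1)))) + 89*265 = (-12037 + (-15 - 3*(-2 + (5 - 1)))) + 23585 = (-12037 + (-15 - 3*(-2 + 4))) + 23585 = (-12037 + (-15 - 3*2)) + 23585 = (-12037 + (-15 - 6)) + 23585 = (-12037 - 21) + 23585 = -12058 + 23585 = 11527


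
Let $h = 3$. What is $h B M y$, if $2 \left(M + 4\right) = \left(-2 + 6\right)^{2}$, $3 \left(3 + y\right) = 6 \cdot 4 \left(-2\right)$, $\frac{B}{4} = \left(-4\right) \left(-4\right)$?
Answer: $-14592$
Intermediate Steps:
$B = 64$ ($B = 4 \left(\left(-4\right) \left(-4\right)\right) = 4 \cdot 16 = 64$)
$y = -19$ ($y = -3 + \frac{6 \cdot 4 \left(-2\right)}{3} = -3 + \frac{24 \left(-2\right)}{3} = -3 + \frac{1}{3} \left(-48\right) = -3 - 16 = -19$)
$M = 4$ ($M = -4 + \frac{\left(-2 + 6\right)^{2}}{2} = -4 + \frac{4^{2}}{2} = -4 + \frac{1}{2} \cdot 16 = -4 + 8 = 4$)
$h B M y = 3 \cdot 64 \cdot 4 \left(-19\right) = 192 \cdot 4 \left(-19\right) = 768 \left(-19\right) = -14592$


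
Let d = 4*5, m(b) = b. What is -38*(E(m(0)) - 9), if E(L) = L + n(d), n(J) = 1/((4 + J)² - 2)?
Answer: 98135/287 ≈ 341.93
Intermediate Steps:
d = 20
n(J) = 1/(-2 + (4 + J)²)
E(L) = 1/574 + L (E(L) = L + 1/(-2 + (4 + 20)²) = L + 1/(-2 + 24²) = L + 1/(-2 + 576) = L + 1/574 = 1/574 + L)
-38*(E(m(0)) - 9) = -38*((1/574 + 0) - 9) = -38*(1/574 - 9) = -38*(-5165/574) = 98135/287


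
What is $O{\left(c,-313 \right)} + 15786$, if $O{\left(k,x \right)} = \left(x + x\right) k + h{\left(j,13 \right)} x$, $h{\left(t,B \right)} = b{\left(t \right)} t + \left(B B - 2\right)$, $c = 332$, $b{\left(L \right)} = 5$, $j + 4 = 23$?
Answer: $-274052$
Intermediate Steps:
$j = 19$ ($j = -4 + 23 = 19$)
$h{\left(t,B \right)} = -2 + B^{2} + 5 t$ ($h{\left(t,B \right)} = 5 t + \left(B B - 2\right) = 5 t + \left(B^{2} - 2\right) = 5 t + \left(-2 + B^{2}\right) = -2 + B^{2} + 5 t$)
$O{\left(k,x \right)} = 262 x + 2 k x$ ($O{\left(k,x \right)} = \left(x + x\right) k + \left(-2 + 13^{2} + 5 \cdot 19\right) x = 2 x k + \left(-2 + 169 + 95\right) x = 2 k x + 262 x = 262 x + 2 k x$)
$O{\left(c,-313 \right)} + 15786 = 2 \left(-313\right) \left(131 + 332\right) + 15786 = 2 \left(-313\right) 463 + 15786 = -289838 + 15786 = -274052$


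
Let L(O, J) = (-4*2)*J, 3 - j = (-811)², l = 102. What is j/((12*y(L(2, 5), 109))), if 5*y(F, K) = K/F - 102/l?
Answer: 32885900/447 ≈ 73570.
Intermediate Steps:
j = -657718 (j = 3 - 1*(-811)² = 3 - 1*657721 = 3 - 657721 = -657718)
L(O, J) = -8*J
y(F, K) = -⅕ + K/(5*F) (y(F, K) = (K/F - 102/102)/5 = (K/F - 102*1/102)/5 = (K/F - 1)/5 = (-1 + K/F)/5 = -⅕ + K/(5*F))
j/((12*y(L(2, 5), 109))) = -657718*(-50/(3*(109 - (-8)*5))) = -657718*(-50/(3*(109 - 1*(-40)))) = -657718*(-50/(3*(109 + 40))) = -657718/(12*((⅕)*(-1/40)*149)) = -657718/(12*(-149/200)) = -657718/(-447/50) = -657718*(-50/447) = 32885900/447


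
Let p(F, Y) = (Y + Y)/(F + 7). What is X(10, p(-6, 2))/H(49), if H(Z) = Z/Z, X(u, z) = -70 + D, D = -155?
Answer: -225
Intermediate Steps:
p(F, Y) = 2*Y/(7 + F) (p(F, Y) = (2*Y)/(7 + F) = 2*Y/(7 + F))
X(u, z) = -225 (X(u, z) = -70 - 155 = -225)
H(Z) = 1
X(10, p(-6, 2))/H(49) = -225/1 = -225*1 = -225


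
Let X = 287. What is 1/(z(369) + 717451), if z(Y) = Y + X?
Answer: 1/718107 ≈ 1.3925e-6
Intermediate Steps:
z(Y) = 287 + Y (z(Y) = Y + 287 = 287 + Y)
1/(z(369) + 717451) = 1/((287 + 369) + 717451) = 1/(656 + 717451) = 1/718107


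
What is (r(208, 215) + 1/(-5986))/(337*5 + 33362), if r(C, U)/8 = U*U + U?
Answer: 2223918719/209791342 ≈ 10.601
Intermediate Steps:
r(C, U) = 8*U + 8*U² (r(C, U) = 8*(U*U + U) = 8*(U² + U) = 8*(U + U²) = 8*U + 8*U²)
(r(208, 215) + 1/(-5986))/(337*5 + 33362) = (8*215*(1 + 215) + 1/(-5986))/(337*5 + 33362) = (8*215*216 - 1/5986)/(1685 + 33362) = (371520 - 1/5986)/35047 = (2223918719/5986)*(1/35047) = 2223918719/209791342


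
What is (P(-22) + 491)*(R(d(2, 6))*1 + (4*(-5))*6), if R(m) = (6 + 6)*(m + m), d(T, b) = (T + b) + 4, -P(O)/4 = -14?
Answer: 91896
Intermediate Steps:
P(O) = 56 (P(O) = -4*(-14) = 56)
d(T, b) = 4 + T + b
R(m) = 24*m (R(m) = 12*(2*m) = 24*m)
(P(-22) + 491)*(R(d(2, 6))*1 + (4*(-5))*6) = (56 + 491)*((24*(4 + 2 + 6))*1 + (4*(-5))*6) = 547*((24*12)*1 - 20*6) = 547*(288*1 - 120) = 547*(288 - 120) = 547*168 = 91896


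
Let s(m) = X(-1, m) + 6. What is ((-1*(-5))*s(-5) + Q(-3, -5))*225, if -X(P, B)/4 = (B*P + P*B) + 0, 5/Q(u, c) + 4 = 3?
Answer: -39375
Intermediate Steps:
Q(u, c) = -5 (Q(u, c) = 5/(-4 + 3) = 5/(-1) = 5*(-1) = -5)
X(P, B) = -8*B*P (X(P, B) = -4*((B*P + P*B) + 0) = -4*((B*P + B*P) + 0) = -4*(2*B*P + 0) = -8*B*P)
s(m) = 6 + 8*m (s(m) = -8*m*(-1) + 6 = 8*m + 6 = 6 + 8*m)
((-1*(-5))*s(-5) + Q(-3, -5))*225 = ((-1*(-5))*(6 + 8*(-5)) - 5)*225 = (5*(6 - 40) - 5)*225 = (5*(-34) - 5)*225 = (-170 - 5)*225 = -175*225 = -39375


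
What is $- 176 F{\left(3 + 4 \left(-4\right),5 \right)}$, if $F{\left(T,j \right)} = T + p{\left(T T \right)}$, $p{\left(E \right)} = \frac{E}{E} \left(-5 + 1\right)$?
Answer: $2992$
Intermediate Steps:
$p{\left(E \right)} = -4$ ($p{\left(E \right)} = 1 \left(-4\right) = -4$)
$F{\left(T,j \right)} = -4 + T$ ($F{\left(T,j \right)} = T - 4 = -4 + T$)
$- 176 F{\left(3 + 4 \left(-4\right),5 \right)} = - 176 \left(-4 + \left(3 + 4 \left(-4\right)\right)\right) = - 176 \left(-4 + \left(3 - 16\right)\right) = - 176 \left(-4 - 13\right) = \left(-176\right) \left(-17\right) = 2992$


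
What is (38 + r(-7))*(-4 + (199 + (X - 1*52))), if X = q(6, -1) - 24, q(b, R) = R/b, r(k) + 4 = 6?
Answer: 14260/3 ≈ 4753.3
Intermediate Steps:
r(k) = 2 (r(k) = -4 + 6 = 2)
X = -145/6 (X = -1/6 - 24 = -145/6 ≈ -24.167)
(38 + r(-7))*(-4 + (199 + (X - 1*52))) = (38 + 2)*(-4 + (199 + (-145/6 - 1*52))) = 40*(-4 + (199 + (-145/6 - 52))) = 40*(-4 + (199 - 457/6)) = 40*(-4 + 737/6) = 40*(713/6) = 14260/3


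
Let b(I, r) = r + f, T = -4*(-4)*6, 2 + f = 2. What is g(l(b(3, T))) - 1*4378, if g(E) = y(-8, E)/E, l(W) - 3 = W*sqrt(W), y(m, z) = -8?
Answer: -1291111594/294909 - 1024*sqrt(6)/294909 ≈ -4378.0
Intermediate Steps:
f = 0 (f = -2 + 2 = 0)
T = 96 (T = 16*6 = 96)
b(I, r) = r (b(I, r) = r + 0 = r)
l(W) = 3 + W**(3/2) (l(W) = 3 + W*sqrt(W) = 3 + W**(3/2))
g(E) = -8/E
g(l(b(3, T))) - 1*4378 = -8/(3 + 96**(3/2)) - 1*4378 = -8/(3 + 384*sqrt(6)) - 4378 = -4378 - 8/(3 + 384*sqrt(6))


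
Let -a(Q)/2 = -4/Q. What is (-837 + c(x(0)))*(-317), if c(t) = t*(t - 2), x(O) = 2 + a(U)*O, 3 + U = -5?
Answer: 265329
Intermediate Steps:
U = -8 (U = -3 - 5 = -8)
a(Q) = 8/Q (a(Q) = -(-8)/Q = 8/Q)
x(O) = 2 - O (x(O) = 2 + (8/(-8))*O = 2 + (8*(-⅛))*O = 2 - O)
c(t) = t*(-2 + t)
(-837 + c(x(0)))*(-317) = (-837 + (2 - 1*0)*(-2 + (2 - 1*0)))*(-317) = (-837 + (2 + 0)*(-2 + (2 + 0)))*(-317) = (-837 + 2*(-2 + 2))*(-317) = (-837 + 2*0)*(-317) = (-837 + 0)*(-317) = -837*(-317) = 265329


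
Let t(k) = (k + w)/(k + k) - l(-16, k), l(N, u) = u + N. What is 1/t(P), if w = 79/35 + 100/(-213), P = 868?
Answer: -12941880/11019997493 ≈ -0.0011744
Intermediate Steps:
l(N, u) = N + u
w = 13327/7455 (w = 79*(1/35) + 100*(-1/213) = 79/35 - 100/213 = 13327/7455 ≈ 1.7877)
t(k) = 16 - k + (13327/7455 + k)/(2*k) (t(k) = (k + 13327/7455)/(k + k) - (-16 + k) = (13327/7455 + k)/((2*k)) + (16 - k) = (13327/7455 + k)*(1/(2*k)) + (16 - k) = (13327/7455 + k)/(2*k) + (16 - k) = 16 - k + (13327/7455 + k)/(2*k))
1/t(P) = 1/(33/2 - 1*868 + (13327/14910)/868) = 1/(33/2 - 868 + (13327/14910)*(1/868)) = 1/(33/2 - 868 + 13327/12941880) = 1/(-11019997493/12941880) = -12941880/11019997493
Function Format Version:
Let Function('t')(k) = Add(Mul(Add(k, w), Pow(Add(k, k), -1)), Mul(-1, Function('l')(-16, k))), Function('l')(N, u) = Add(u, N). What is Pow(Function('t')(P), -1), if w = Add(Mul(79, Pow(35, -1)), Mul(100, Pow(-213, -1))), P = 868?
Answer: Rational(-12941880, 11019997493) ≈ -0.0011744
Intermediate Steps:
Function('l')(N, u) = Add(N, u)
w = Rational(13327, 7455) (w = Add(Mul(79, Rational(1, 35)), Mul(100, Rational(-1, 213))) = Add(Rational(79, 35), Rational(-100, 213)) = Rational(13327, 7455) ≈ 1.7877)
Function('t')(k) = Add(16, Mul(-1, k), Mul(Rational(1, 2), Pow(k, -1), Add(Rational(13327, 7455), k))) (Function('t')(k) = Add(Mul(Add(k, Rational(13327, 7455)), Pow(Add(k, k), -1)), Mul(-1, Add(-16, k))) = Add(Mul(Add(Rational(13327, 7455), k), Pow(Mul(2, k), -1)), Add(16, Mul(-1, k))) = Add(Mul(Add(Rational(13327, 7455), k), Mul(Rational(1, 2), Pow(k, -1))), Add(16, Mul(-1, k))) = Add(Mul(Rational(1, 2), Pow(k, -1), Add(Rational(13327, 7455), k)), Add(16, Mul(-1, k))) = Add(16, Mul(-1, k), Mul(Rational(1, 2), Pow(k, -1), Add(Rational(13327, 7455), k))))
Pow(Function('t')(P), -1) = Pow(Add(Rational(33, 2), Mul(-1, 868), Mul(Rational(13327, 14910), Pow(868, -1))), -1) = Pow(Add(Rational(33, 2), -868, Mul(Rational(13327, 14910), Rational(1, 868))), -1) = Pow(Add(Rational(33, 2), -868, Rational(13327, 12941880)), -1) = Pow(Rational(-11019997493, 12941880), -1) = Rational(-12941880, 11019997493)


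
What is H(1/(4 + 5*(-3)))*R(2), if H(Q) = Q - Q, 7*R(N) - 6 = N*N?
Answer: 0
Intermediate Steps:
R(N) = 6/7 + N²/7 (R(N) = 6/7 + (N*N)/7 = 6/7 + N²/7)
H(Q) = 0
H(1/(4 + 5*(-3)))*R(2) = 0*(6/7 + (⅐)*2²) = 0*(6/7 + (⅐)*4) = 0*(6/7 + 4/7) = 0*(10/7) = 0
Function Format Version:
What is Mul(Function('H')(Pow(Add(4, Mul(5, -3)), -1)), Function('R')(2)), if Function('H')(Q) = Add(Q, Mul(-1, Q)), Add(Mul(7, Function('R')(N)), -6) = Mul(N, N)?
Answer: 0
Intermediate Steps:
Function('R')(N) = Add(Rational(6, 7), Mul(Rational(1, 7), Pow(N, 2))) (Function('R')(N) = Add(Rational(6, 7), Mul(Rational(1, 7), Mul(N, N))) = Add(Rational(6, 7), Mul(Rational(1, 7), Pow(N, 2))))
Function('H')(Q) = 0
Mul(Function('H')(Pow(Add(4, Mul(5, -3)), -1)), Function('R')(2)) = Mul(0, Add(Rational(6, 7), Mul(Rational(1, 7), Pow(2, 2)))) = Mul(0, Add(Rational(6, 7), Mul(Rational(1, 7), 4))) = Mul(0, Add(Rational(6, 7), Rational(4, 7))) = Mul(0, Rational(10, 7)) = 0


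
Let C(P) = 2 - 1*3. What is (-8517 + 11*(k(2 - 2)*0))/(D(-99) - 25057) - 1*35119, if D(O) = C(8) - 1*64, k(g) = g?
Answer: -294083667/8374 ≈ -35119.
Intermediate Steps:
C(P) = -1 (C(P) = 2 - 3 = -1)
D(O) = -65 (D(O) = -1 - 1*64 = -1 - 64 = -65)
(-8517 + 11*(k(2 - 2)*0))/(D(-99) - 25057) - 1*35119 = (-8517 + 11*((2 - 2)*0))/(-65 - 25057) - 1*35119 = (-8517 + 11*(0*0))/(-25122) - 35119 = (-8517 + 11*0)*(-1/25122) - 35119 = (-8517 + 0)*(-1/25122) - 35119 = -8517*(-1/25122) - 35119 = 2839/8374 - 35119 = -294083667/8374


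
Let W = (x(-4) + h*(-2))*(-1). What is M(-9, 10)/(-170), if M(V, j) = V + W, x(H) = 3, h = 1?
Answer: 1/17 ≈ 0.058824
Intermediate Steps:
W = -1 (W = (3 + 1*(-2))*(-1) = (3 - 2)*(-1) = 1*(-1) = -1)
M(V, j) = -1 + V (M(V, j) = V - 1 = -1 + V)
M(-9, 10)/(-170) = (-1 - 9)/(-170) = -10*(-1/170) = 1/17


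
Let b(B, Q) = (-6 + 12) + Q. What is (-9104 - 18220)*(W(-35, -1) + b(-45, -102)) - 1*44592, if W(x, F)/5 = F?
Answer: 2715132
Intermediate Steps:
b(B, Q) = 6 + Q
W(x, F) = 5*F
(-9104 - 18220)*(W(-35, -1) + b(-45, -102)) - 1*44592 = (-9104 - 18220)*(5*(-1) + (6 - 102)) - 1*44592 = -27324*(-5 - 96) - 44592 = -27324*(-101) - 44592 = 2759724 - 44592 = 2715132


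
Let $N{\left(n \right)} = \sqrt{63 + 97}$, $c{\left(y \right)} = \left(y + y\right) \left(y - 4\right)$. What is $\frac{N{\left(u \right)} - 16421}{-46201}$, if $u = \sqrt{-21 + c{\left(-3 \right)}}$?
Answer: $\frac{16421}{46201} - \frac{4 \sqrt{10}}{46201} \approx 0.35515$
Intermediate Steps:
$c{\left(y \right)} = 2 y \left(-4 + y\right)$
$u = \sqrt{21}$ ($u = \sqrt{-21 + 2 \left(-3\right) \left(-4 - 3\right)} = \sqrt{-21 + 2 \left(-3\right) \left(-7\right)} = \sqrt{-21 + 42} = \sqrt{21} \approx 4.5826$)
$N{\left(n \right)} = 4 \sqrt{10}$ ($N{\left(n \right)} = \sqrt{160} = 4 \sqrt{10}$)
$\frac{N{\left(u \right)} - 16421}{-46201} = \frac{4 \sqrt{10} - 16421}{-46201} = \left(4 \sqrt{10} - 16421\right) \left(- \frac{1}{46201}\right) = \left(-16421 + 4 \sqrt{10}\right) \left(- \frac{1}{46201}\right) = \frac{16421}{46201} - \frac{4 \sqrt{10}}{46201}$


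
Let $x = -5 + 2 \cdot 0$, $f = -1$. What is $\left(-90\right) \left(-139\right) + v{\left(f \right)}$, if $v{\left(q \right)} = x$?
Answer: $12505$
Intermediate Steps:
$x = -5$ ($x = -5 + 0 = -5$)
$v{\left(q \right)} = -5$
$\left(-90\right) \left(-139\right) + v{\left(f \right)} = \left(-90\right) \left(-139\right) - 5 = 12510 - 5 = 12505$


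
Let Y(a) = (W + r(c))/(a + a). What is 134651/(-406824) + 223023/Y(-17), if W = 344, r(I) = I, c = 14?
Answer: -140222995883/6620136 ≈ -21181.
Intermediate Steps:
Y(a) = 179/a (Y(a) = (344 + 14)/(a + a) = 358/((2*a)) = 358*(1/(2*a)) = 179/a)
134651/(-406824) + 223023/Y(-17) = 134651/(-406824) + 223023/((179/(-17))) = 134651*(-1/406824) + 223023/((179*(-1/17))) = -12241/36984 + 223023/(-179/17) = -12241/36984 + 223023*(-17/179) = -12241/36984 - 3791391/179 = -140222995883/6620136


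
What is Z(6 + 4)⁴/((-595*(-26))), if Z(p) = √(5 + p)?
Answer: 45/3094 ≈ 0.014544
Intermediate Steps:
Z(6 + 4)⁴/((-595*(-26))) = (√(5 + (6 + 4)))⁴/((-595*(-26))) = (√(5 + 10))⁴/15470 = (√15)⁴*(1/15470) = 225*(1/15470) = 45/3094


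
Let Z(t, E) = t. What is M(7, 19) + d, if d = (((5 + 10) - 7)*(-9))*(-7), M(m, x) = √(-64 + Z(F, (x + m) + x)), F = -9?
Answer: 504 + I*√73 ≈ 504.0 + 8.544*I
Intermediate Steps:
M(m, x) = I*√73 (M(m, x) = √(-64 - 9) = √(-73) = I*√73)
d = 504 (d = ((15 - 7)*(-9))*(-7) = (8*(-9))*(-7) = -72*(-7) = 504)
M(7, 19) + d = I*√73 + 504 = 504 + I*√73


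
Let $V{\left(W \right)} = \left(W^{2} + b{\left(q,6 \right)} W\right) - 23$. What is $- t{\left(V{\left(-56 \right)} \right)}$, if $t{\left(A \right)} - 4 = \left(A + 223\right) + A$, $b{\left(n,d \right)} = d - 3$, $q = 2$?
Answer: $-6117$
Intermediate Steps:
$b{\left(n,d \right)} = -3 + d$
$V{\left(W \right)} = -23 + W^{2} + 3 W$ ($V{\left(W \right)} = \left(W^{2} + \left(-3 + 6\right) W\right) - 23 = \left(W^{2} + 3 W\right) - 23 = -23 + W^{2} + 3 W$)
$t{\left(A \right)} = 227 + 2 A$ ($t{\left(A \right)} = 4 + \left(\left(A + 223\right) + A\right) = 4 + \left(\left(223 + A\right) + A\right) = 4 + \left(223 + 2 A\right) = 227 + 2 A$)
$- t{\left(V{\left(-56 \right)} \right)} = - (227 + 2 \left(-23 + \left(-56\right)^{2} + 3 \left(-56\right)\right)) = - (227 + 2 \left(-23 + 3136 - 168\right)) = - (227 + 2 \cdot 2945) = - (227 + 5890) = \left(-1\right) 6117 = -6117$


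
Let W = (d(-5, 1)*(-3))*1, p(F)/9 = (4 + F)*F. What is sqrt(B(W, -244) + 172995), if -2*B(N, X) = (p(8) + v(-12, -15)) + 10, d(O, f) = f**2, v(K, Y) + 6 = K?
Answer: sqrt(172567) ≈ 415.41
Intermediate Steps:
v(K, Y) = -6 + K
p(F) = 9*F*(4 + F) (p(F) = 9*((4 + F)*F) = 9*(F*(4 + F)) = 9*F*(4 + F))
W = -3 (W = (1**2*(-3))*1 = (1*(-3))*1 = -3*1 = -3)
B(N, X) = -428 (B(N, X) = -((9*8*(4 + 8) + (-6 - 12)) + 10)/2 = -((9*8*12 - 18) + 10)/2 = -((864 - 18) + 10)/2 = -(846 + 10)/2 = -1/2*856 = -428)
sqrt(B(W, -244) + 172995) = sqrt(-428 + 172995) = sqrt(172567)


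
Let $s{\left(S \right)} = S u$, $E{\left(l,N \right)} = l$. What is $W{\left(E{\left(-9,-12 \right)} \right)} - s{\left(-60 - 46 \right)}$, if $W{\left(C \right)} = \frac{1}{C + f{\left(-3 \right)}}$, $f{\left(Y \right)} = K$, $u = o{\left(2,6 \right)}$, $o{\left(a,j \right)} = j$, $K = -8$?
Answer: $\frac{10811}{17} \approx 635.94$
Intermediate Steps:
$u = 6$
$f{\left(Y \right)} = -8$
$s{\left(S \right)} = 6 S$ ($s{\left(S \right)} = S 6 = 6 S$)
$W{\left(C \right)} = \frac{1}{-8 + C}$ ($W{\left(C \right)} = \frac{1}{C - 8} = \frac{1}{-8 + C}$)
$W{\left(E{\left(-9,-12 \right)} \right)} - s{\left(-60 - 46 \right)} = \frac{1}{-8 - 9} - 6 \left(-60 - 46\right) = \frac{1}{-17} - 6 \left(-60 - 46\right) = - \frac{1}{17} - 6 \left(-106\right) = - \frac{1}{17} - -636 = - \frac{1}{17} + 636 = \frac{10811}{17}$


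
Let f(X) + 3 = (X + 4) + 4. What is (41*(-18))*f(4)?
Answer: -6642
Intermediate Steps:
f(X) = 5 + X (f(X) = -3 + ((X + 4) + 4) = -3 + ((4 + X) + 4) = -3 + (8 + X) = 5 + X)
(41*(-18))*f(4) = (41*(-18))*(5 + 4) = -738*9 = -6642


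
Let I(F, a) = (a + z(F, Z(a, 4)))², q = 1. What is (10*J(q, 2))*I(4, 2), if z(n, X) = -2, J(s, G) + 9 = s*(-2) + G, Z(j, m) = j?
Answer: 0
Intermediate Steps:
J(s, G) = -9 + G - 2*s (J(s, G) = -9 + (s*(-2) + G) = -9 + (-2*s + G) = -9 + (G - 2*s) = -9 + G - 2*s)
I(F, a) = (-2 + a)² (I(F, a) = (a - 2)² = (-2 + a)²)
(10*J(q, 2))*I(4, 2) = (10*(-9 + 2 - 2*1))*(-2 + 2)² = (10*(-9 + 2 - 2))*0² = (10*(-9))*0 = -90*0 = 0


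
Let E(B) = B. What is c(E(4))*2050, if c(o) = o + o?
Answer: 16400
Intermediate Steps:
c(o) = 2*o
c(E(4))*2050 = (2*4)*2050 = 8*2050 = 16400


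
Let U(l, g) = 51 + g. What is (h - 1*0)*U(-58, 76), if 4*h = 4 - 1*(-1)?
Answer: 635/4 ≈ 158.75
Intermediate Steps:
h = 5/4 (h = (4 - 1*(-1))/4 = (4 + 1)/4 = (¼)*5 = 5/4 ≈ 1.2500)
(h - 1*0)*U(-58, 76) = (5/4 - 1*0)*(51 + 76) = (5/4 + 0)*127 = (5/4)*127 = 635/4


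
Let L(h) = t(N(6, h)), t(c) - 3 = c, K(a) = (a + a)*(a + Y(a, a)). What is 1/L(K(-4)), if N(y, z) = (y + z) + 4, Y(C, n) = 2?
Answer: 1/29 ≈ 0.034483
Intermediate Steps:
N(y, z) = 4 + y + z
K(a) = 2*a*(2 + a) (K(a) = (a + a)*(a + 2) = (2*a)*(2 + a) = 2*a*(2 + a))
t(c) = 3 + c
L(h) = 13 + h (L(h) = 3 + (4 + 6 + h) = 3 + (10 + h) = 13 + h)
1/L(K(-4)) = 1/(13 + 2*(-4)*(2 - 4)) = 1/(13 + 2*(-4)*(-2)) = 1/(13 + 16) = 1/29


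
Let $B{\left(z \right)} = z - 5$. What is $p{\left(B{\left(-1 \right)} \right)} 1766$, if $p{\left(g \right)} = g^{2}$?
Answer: $63576$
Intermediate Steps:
$B{\left(z \right)} = -5 + z$ ($B{\left(z \right)} = z - 5 = -5 + z$)
$p{\left(B{\left(-1 \right)} \right)} 1766 = \left(-5 - 1\right)^{2} \cdot 1766 = \left(-6\right)^{2} \cdot 1766 = 36 \cdot 1766 = 63576$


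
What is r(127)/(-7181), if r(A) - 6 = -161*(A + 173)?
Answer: 48294/7181 ≈ 6.7253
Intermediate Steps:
r(A) = -27847 - 161*A (r(A) = 6 - 161*(A + 173) = 6 - 161*(173 + A) = 6 + (-27853 - 161*A) = -27847 - 161*A)
r(127)/(-7181) = (-27847 - 161*127)/(-7181) = (-27847 - 20447)*(-1/7181) = -48294*(-1/7181) = 48294/7181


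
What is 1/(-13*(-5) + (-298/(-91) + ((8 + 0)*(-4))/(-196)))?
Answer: 637/43595 ≈ 0.014612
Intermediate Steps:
1/(-13*(-5) + (-298/(-91) + ((8 + 0)*(-4))/(-196))) = 1/(65 + (-298*(-1/91) + (8*(-4))*(-1/196))) = 1/(65 + (298/91 - 32*(-1/196))) = 1/(65 + (298/91 + 8/49)) = 1/(65 + 2190/637) = 1/(43595/637) = 637/43595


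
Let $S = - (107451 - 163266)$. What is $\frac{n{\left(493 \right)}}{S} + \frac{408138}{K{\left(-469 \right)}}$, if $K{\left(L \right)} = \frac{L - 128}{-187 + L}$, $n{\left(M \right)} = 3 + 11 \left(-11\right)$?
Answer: $\frac{4981275289958}{11107185} \approx 4.4847 \cdot 10^{5}$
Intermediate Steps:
$n{\left(M \right)} = -118$ ($n{\left(M \right)} = 3 - 121 = -118$)
$S = 55815$ ($S = \left(-1\right) \left(-55815\right) = 55815$)
$K{\left(L \right)} = \frac{-128 + L}{-187 + L}$
$\frac{n{\left(493 \right)}}{S} + \frac{408138}{K{\left(-469 \right)}} = - \frac{118}{55815} + \frac{408138}{\frac{1}{-187 - 469} \left(-128 - 469\right)} = \left(-118\right) \frac{1}{55815} + \frac{408138}{\frac{1}{-656} \left(-597\right)} = - \frac{118}{55815} + \frac{408138}{\left(- \frac{1}{656}\right) \left(-597\right)} = - \frac{118}{55815} + \frac{408138}{\frac{597}{656}} = - \frac{118}{55815} + 408138 \cdot \frac{656}{597} = - \frac{118}{55815} + \frac{89246176}{199} = \frac{4981275289958}{11107185}$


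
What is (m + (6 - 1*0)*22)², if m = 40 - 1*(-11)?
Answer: 33489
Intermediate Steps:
m = 51 (m = 40 + 11 = 51)
(m + (6 - 1*0)*22)² = (51 + (6 - 1*0)*22)² = (51 + (6 + 0)*22)² = (51 + 6*22)² = (51 + 132)² = 183² = 33489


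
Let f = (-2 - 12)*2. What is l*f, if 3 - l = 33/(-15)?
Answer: -728/5 ≈ -145.60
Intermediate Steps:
l = 26/5 (l = 3 - 33/(-15) = 3 - 33*(-1)/15 = 3 - 1*(-11/5) = 3 + 11/5 = 26/5 ≈ 5.2000)
f = -28 (f = -14*2 = -28)
l*f = (26/5)*(-28) = -728/5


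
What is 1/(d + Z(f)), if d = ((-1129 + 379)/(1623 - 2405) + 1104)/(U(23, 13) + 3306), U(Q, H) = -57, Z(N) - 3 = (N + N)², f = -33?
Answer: 423453/1845975640 ≈ 0.00022939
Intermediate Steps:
Z(N) = 3 + 4*N² (Z(N) = 3 + (N + N)² = 3 + (2*N)² = 3 + 4*N²)
d = 144013/423453 (d = ((-1129 + 379)/(1623 - 2405) + 1104)/(-57 + 3306) = (-750/(-782) + 1104)/3249 = (-750*(-1/782) + 1104)*(1/3249) = (375/391 + 1104)*(1/3249) = (432039/391)*(1/3249) = 144013/423453 ≈ 0.34009)
1/(d + Z(f)) = 1/(144013/423453 + (3 + 4*(-33)²)) = 1/(144013/423453 + (3 + 4*1089)) = 1/(144013/423453 + (3 + 4356)) = 1/(144013/423453 + 4359) = 1/(1845975640/423453) = 423453/1845975640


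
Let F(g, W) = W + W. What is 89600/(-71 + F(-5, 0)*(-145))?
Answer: -89600/71 ≈ -1262.0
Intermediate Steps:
F(g, W) = 2*W
89600/(-71 + F(-5, 0)*(-145)) = 89600/(-71 + (2*0)*(-145)) = 89600/(-71 + 0*(-145)) = 89600/(-71 + 0) = 89600/(-71) = 89600*(-1/71) = -89600/71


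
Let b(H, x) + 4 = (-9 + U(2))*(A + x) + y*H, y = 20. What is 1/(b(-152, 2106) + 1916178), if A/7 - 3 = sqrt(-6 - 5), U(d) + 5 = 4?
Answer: 472966/894787362099 + 35*I*sqrt(11)/1789574724198 ≈ 5.2858e-7 + 6.4866e-11*I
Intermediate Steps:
U(d) = -1 (U(d) = -5 + 4 = -1)
A = 21 + 7*I*sqrt(11) (A = 21 + 7*sqrt(-6 - 5) = 21 + 7*sqrt(-11) = 21 + 7*(I*sqrt(11)) = 21 + 7*I*sqrt(11) ≈ 21.0 + 23.216*I)
b(H, x) = -214 - 10*x + 20*H - 70*I*sqrt(11) (b(H, x) = -4 + ((-9 - 1)*((21 + 7*I*sqrt(11)) + x) + 20*H) = -4 + (-10*(21 + x + 7*I*sqrt(11)) + 20*H) = -4 + ((-210 - 10*x - 70*I*sqrt(11)) + 20*H) = -4 + (-210 - 10*x + 20*H - 70*I*sqrt(11)) = -214 - 10*x + 20*H - 70*I*sqrt(11))
1/(b(-152, 2106) + 1916178) = 1/((-214 - 10*2106 + 20*(-152) - 70*I*sqrt(11)) + 1916178) = 1/((-214 - 21060 - 3040 - 70*I*sqrt(11)) + 1916178) = 1/((-24314 - 70*I*sqrt(11)) + 1916178) = 1/(1891864 - 70*I*sqrt(11))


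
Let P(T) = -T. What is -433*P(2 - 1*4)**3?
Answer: -3464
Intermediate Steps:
-433*P(2 - 1*4)**3 = -433*(-(2 - 1*4)**3) = -433*(-(2 - 4)**3) = -433*(-1*(-2))**3 = -433*2**3 = -433*8 = -3464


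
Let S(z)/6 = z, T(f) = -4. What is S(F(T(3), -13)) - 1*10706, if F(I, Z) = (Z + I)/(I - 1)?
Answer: -53428/5 ≈ -10686.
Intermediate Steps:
F(I, Z) = (I + Z)/(-1 + I)
S(z) = 6*z
S(F(T(3), -13)) - 1*10706 = 6*((-4 - 13)/(-1 - 4)) - 1*10706 = 6*(-17/(-5)) - 10706 = 6*(-⅕*(-17)) - 10706 = 6*(17/5) - 10706 = 102/5 - 10706 = -53428/5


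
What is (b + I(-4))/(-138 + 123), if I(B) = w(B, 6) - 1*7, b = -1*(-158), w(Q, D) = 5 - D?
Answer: -10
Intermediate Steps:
b = 158
I(B) = -8 (I(B) = (5 - 1*6) - 1*7 = (5 - 6) - 7 = -1 - 7 = -8)
(b + I(-4))/(-138 + 123) = (158 - 8)/(-138 + 123) = 150/(-15) = -1/15*150 = -10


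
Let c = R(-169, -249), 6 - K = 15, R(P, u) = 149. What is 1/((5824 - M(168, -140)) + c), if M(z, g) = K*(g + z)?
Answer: 1/6225 ≈ 0.00016064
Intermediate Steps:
K = -9 (K = 6 - 1*15 = 6 - 15 = -9)
c = 149
M(z, g) = -9*g - 9*z (M(z, g) = -9*(g + z) = -9*g - 9*z)
1/((5824 - M(168, -140)) + c) = 1/((5824 - (-9*(-140) - 9*168)) + 149) = 1/((5824 - (1260 - 1512)) + 149) = 1/((5824 - 1*(-252)) + 149) = 1/((5824 + 252) + 149) = 1/(6076 + 149) = 1/6225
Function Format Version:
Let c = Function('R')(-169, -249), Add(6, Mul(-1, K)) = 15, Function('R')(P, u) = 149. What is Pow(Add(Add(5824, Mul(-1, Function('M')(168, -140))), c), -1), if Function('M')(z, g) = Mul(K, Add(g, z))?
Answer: Rational(1, 6225) ≈ 0.00016064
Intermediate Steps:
K = -9 (K = Add(6, Mul(-1, 15)) = Add(6, -15) = -9)
c = 149
Function('M')(z, g) = Add(Mul(-9, g), Mul(-9, z)) (Function('M')(z, g) = Mul(-9, Add(g, z)) = Add(Mul(-9, g), Mul(-9, z)))
Pow(Add(Add(5824, Mul(-1, Function('M')(168, -140))), c), -1) = Pow(Add(Add(5824, Mul(-1, Add(Mul(-9, -140), Mul(-9, 168)))), 149), -1) = Pow(Add(Add(5824, Mul(-1, Add(1260, -1512))), 149), -1) = Pow(Add(Add(5824, Mul(-1, -252)), 149), -1) = Pow(Add(Add(5824, 252), 149), -1) = Pow(Add(6076, 149), -1) = Pow(6225, -1) = Rational(1, 6225)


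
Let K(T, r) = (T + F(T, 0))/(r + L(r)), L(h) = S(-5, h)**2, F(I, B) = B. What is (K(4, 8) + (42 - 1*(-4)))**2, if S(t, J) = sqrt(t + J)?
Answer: 260100/121 ≈ 2149.6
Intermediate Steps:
S(t, J) = sqrt(J + t)
L(h) = -5 + h (L(h) = (sqrt(h - 5))**2 = (sqrt(-5 + h))**2 = -5 + h)
K(T, r) = T/(-5 + 2*r) (K(T, r) = (T + 0)/(r + (-5 + r)) = T/(-5 + 2*r))
(K(4, 8) + (42 - 1*(-4)))**2 = (4/(-5 + 2*8) + (42 - 1*(-4)))**2 = (4/(-5 + 16) + (42 + 4))**2 = (4/11 + 46)**2 = (510/11)**2 = 260100/121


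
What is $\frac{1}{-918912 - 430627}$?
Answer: $- \frac{1}{1349539} \approx -7.4099 \cdot 10^{-7}$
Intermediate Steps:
$\frac{1}{-918912 - 430627} = \frac{1}{-1349539} = - \frac{1}{1349539}$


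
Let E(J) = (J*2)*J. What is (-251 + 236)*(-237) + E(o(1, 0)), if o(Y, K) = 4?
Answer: 3587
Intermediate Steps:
E(J) = 2*J² (E(J) = (2*J)*J = 2*J²)
(-251 + 236)*(-237) + E(o(1, 0)) = (-251 + 236)*(-237) + 2*4² = -15*(-237) + 2*16 = 3555 + 32 = 3587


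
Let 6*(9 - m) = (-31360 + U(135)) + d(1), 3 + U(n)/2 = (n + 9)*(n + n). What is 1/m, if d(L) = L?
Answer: -2/15447 ≈ -0.00012948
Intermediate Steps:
U(n) = -6 + 4*n*(9 + n) (U(n) = -6 + 2*((n + 9)*(n + n)) = -6 + 2*((9 + n)*(2*n)) = -6 + 2*(2*n*(9 + n)) = -6 + 4*n*(9 + n))
m = -15447/2 (m = 9 - ((-31360 + (-6 + 4*135² + 36*135)) + 1)/6 = 9 - ((-31360 + (-6 + 4*18225 + 4860)) + 1)/6 = 9 - ((-31360 + (-6 + 72900 + 4860)) + 1)/6 = 9 - ((-31360 + 77754) + 1)/6 = 9 - (46394 + 1)/6 = 9 - ⅙*46395 = 9 - 15465/2 = -15447/2 ≈ -7723.5)
1/m = 1/(-15447/2) = -2/15447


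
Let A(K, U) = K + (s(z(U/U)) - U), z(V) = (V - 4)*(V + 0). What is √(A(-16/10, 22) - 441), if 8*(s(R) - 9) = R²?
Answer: 7*I*√3710/20 ≈ 21.318*I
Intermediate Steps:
z(V) = V*(-4 + V) (z(V) = (-4 + V)*V = V*(-4 + V))
s(R) = 9 + R²/8
A(K, U) = 81/8 + K - U (A(K, U) = K + ((9 + ((U/U)*(-4 + U/U))²/8) - U) = K + ((9 + (1*(-4 + 1))²/8) - U) = K + ((9 + (1*(-3))²/8) - U) = K + ((9 + (⅛)*(-3)²) - U) = K + ((9 + (⅛)*9) - U) = K + ((9 + 9/8) - U) = K + (81/8 - U) = 81/8 + K - U)
√(A(-16/10, 22) - 441) = √((81/8 - 16/10 - 1*22) - 441) = √((81/8 - 16*⅒ - 22) - 441) = √((81/8 - 8/5 - 22) - 441) = √(-539/40 - 441) = √(-18179/40) = 7*I*√3710/20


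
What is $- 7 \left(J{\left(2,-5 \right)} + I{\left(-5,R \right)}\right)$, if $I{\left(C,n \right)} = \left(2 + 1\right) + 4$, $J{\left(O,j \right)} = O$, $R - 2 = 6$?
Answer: $-63$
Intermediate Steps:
$R = 8$ ($R = 2 + 6 = 8$)
$I{\left(C,n \right)} = 7$ ($I{\left(C,n \right)} = 3 + 4 = 7$)
$- 7 \left(J{\left(2,-5 \right)} + I{\left(-5,R \right)}\right) = - 7 \left(2 + 7\right) = \left(-7\right) 9 = -63$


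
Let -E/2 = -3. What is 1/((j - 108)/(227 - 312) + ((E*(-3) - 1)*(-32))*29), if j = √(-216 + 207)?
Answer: 127400380/2246485373593 + 255*I/2246485373593 ≈ 5.6711e-5 + 1.1351e-10*I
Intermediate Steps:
E = 6 (E = -2*(-3) = 6)
j = 3*I (j = √(-9) = 3*I ≈ 3.0*I)
1/((j - 108)/(227 - 312) + ((E*(-3) - 1)*(-32))*29) = 1/((3*I - 108)/(227 - 312) + ((6*(-3) - 1)*(-32))*29) = 1/((-108 + 3*I)/(-85) + ((-18 - 1)*(-32))*29) = 1/((-108 + 3*I)*(-1/85) - 19*(-32)*29) = 1/((108/85 - 3*I/85) + 608*29) = 1/((108/85 - 3*I/85) + 17632) = 1/(1498828/85 - 3*I/85) = 7225*(1498828/85 + 3*I/85)/2246485373593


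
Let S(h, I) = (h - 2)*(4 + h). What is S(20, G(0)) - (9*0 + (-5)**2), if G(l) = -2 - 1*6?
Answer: 407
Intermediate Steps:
G(l) = -8 (G(l) = -2 - 6 = -8)
S(h, I) = (-2 + h)*(4 + h)
S(20, G(0)) - (9*0 + (-5)**2) = (-8 + 20**2 + 2*20) - (9*0 + (-5)**2) = (-8 + 400 + 40) - (0 + 25) = 432 - 1*25 = 432 - 25 = 407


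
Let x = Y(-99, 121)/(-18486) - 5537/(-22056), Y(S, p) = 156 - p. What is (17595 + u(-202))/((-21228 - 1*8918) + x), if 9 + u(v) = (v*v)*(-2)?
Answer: 4350585303792/2048540511419 ≈ 2.1237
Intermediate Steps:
u(v) = -9 - 2*v² (u(v) = -9 + (v*v)*(-2) = -9 + v²*(-2) = -9 - 2*v²)
x = 16930837/67954536 (x = (156 - 1*121)/(-18486) - 5537/(-22056) = (156 - 121)*(-1/18486) - 5537*(-1/22056) = 35*(-1/18486) + 5537/22056 = -35/18486 + 5537/22056 = 16930837/67954536 ≈ 0.24915)
(17595 + u(-202))/((-21228 - 1*8918) + x) = (17595 + (-9 - 2*(-202)²))/((-21228 - 1*8918) + 16930837/67954536) = (17595 + (-9 - 2*40804))/((-21228 - 8918) + 16930837/67954536) = (17595 + (-9 - 81608))/(-30146 + 16930837/67954536) = (17595 - 81617)/(-2048540511419/67954536) = -64022*(-67954536/2048540511419) = 4350585303792/2048540511419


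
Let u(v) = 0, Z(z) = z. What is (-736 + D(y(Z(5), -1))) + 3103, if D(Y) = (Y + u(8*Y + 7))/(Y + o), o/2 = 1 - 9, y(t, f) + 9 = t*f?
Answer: 35512/15 ≈ 2367.5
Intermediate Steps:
y(t, f) = -9 + f*t (y(t, f) = -9 + t*f = -9 + f*t)
o = -16 (o = 2*(1 - 9) = 2*(-8) = -16)
D(Y) = Y/(-16 + Y) (D(Y) = (Y + 0)/(Y - 16) = Y/(-16 + Y))
(-736 + D(y(Z(5), -1))) + 3103 = (-736 + (-9 - 1*5)/(-16 + (-9 - 1*5))) + 3103 = (-736 + (-9 - 5)/(-16 + (-9 - 5))) + 3103 = (-736 - 14/(-16 - 14)) + 3103 = (-736 - 14/(-30)) + 3103 = (-736 - 14*(-1/30)) + 3103 = (-736 + 7/15) + 3103 = -11033/15 + 3103 = 35512/15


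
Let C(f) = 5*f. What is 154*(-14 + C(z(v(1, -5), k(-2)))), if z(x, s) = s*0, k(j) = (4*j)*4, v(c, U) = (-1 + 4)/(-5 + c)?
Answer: -2156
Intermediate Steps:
v(c, U) = 3/(-5 + c)
k(j) = 16*j
z(x, s) = 0
154*(-14 + C(z(v(1, -5), k(-2)))) = 154*(-14 + 5*0) = 154*(-14 + 0) = 154*(-14) = -2156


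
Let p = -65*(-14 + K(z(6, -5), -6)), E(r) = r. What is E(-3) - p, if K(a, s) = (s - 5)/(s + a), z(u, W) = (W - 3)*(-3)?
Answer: -17149/18 ≈ -952.72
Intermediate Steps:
z(u, W) = 9 - 3*W (z(u, W) = (-3 + W)*(-3) = 9 - 3*W)
K(a, s) = (-5 + s)/(a + s)
p = 17095/18 (p = -65*(-14 + (-5 - 6)/((9 - 3*(-5)) - 6)) = -65*(-14 - 11/((9 + 15) - 6)) = -65*(-14 - 11/(24 - 6)) = -65*(-14 - 11/18) = -65*(-263/18) = 17095/18 ≈ 949.72)
E(-3) - p = -3 - 1*17095/18 = -3 - 17095/18 = -17149/18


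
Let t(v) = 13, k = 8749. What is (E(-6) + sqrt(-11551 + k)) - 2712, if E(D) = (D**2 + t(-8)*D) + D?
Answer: -2760 + I*sqrt(2802) ≈ -2760.0 + 52.934*I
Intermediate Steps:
E(D) = D**2 + 14*D (E(D) = (D**2 + 13*D) + D = D**2 + 14*D)
(E(-6) + sqrt(-11551 + k)) - 2712 = (-6*(14 - 6) + sqrt(-11551 + 8749)) - 2712 = (-6*8 + sqrt(-2802)) - 2712 = (-48 + I*sqrt(2802)) - 2712 = -2760 + I*sqrt(2802)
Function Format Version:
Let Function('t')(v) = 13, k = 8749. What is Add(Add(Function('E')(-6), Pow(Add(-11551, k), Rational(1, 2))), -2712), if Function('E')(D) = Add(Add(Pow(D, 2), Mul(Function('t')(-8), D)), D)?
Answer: Add(-2760, Mul(I, Pow(2802, Rational(1, 2)))) ≈ Add(-2760.0, Mul(52.934, I))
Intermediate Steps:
Function('E')(D) = Add(Pow(D, 2), Mul(14, D)) (Function('E')(D) = Add(Add(Pow(D, 2), Mul(13, D)), D) = Add(Pow(D, 2), Mul(14, D)))
Add(Add(Function('E')(-6), Pow(Add(-11551, k), Rational(1, 2))), -2712) = Add(Add(Mul(-6, Add(14, -6)), Pow(Add(-11551, 8749), Rational(1, 2))), -2712) = Add(Add(Mul(-6, 8), Pow(-2802, Rational(1, 2))), -2712) = Add(Add(-48, Mul(I, Pow(2802, Rational(1, 2)))), -2712) = Add(-2760, Mul(I, Pow(2802, Rational(1, 2))))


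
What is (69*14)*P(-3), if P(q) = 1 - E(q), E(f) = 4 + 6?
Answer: -8694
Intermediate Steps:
E(f) = 10
P(q) = -9 (P(q) = 1 - 1*10 = 1 - 10 = -9)
(69*14)*P(-3) = (69*14)*(-9) = 966*(-9) = -8694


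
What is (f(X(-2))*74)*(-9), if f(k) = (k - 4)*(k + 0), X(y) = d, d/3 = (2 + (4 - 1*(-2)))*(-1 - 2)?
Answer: -3644352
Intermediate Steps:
d = -72 (d = 3*((2 + (4 - 1*(-2)))*(-1 - 2)) = 3*((2 + (4 + 2))*(-3)) = 3*((2 + 6)*(-3)) = 3*(8*(-3)) = 3*(-24) = -72)
X(y) = -72
f(k) = k*(-4 + k) (f(k) = (-4 + k)*k = k*(-4 + k))
(f(X(-2))*74)*(-9) = (-72*(-4 - 72)*74)*(-9) = (-72*(-76)*74)*(-9) = (5472*74)*(-9) = 404928*(-9) = -3644352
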